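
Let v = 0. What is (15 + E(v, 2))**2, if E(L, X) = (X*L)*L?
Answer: 225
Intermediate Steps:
E(L, X) = X*L**2 (E(L, X) = (L*X)*L = X*L**2)
(15 + E(v, 2))**2 = (15 + 2*0**2)**2 = (15 + 2*0)**2 = (15 + 0)**2 = 15**2 = 225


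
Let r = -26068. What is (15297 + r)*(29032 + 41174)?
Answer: -756188826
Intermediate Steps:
(15297 + r)*(29032 + 41174) = (15297 - 26068)*(29032 + 41174) = -10771*70206 = -756188826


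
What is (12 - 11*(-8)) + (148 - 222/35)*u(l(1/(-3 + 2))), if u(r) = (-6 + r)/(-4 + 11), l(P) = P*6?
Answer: -34996/245 ≈ -142.84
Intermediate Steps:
l(P) = 6*P
u(r) = -6/7 + r/7 (u(r) = (-6 + r)/7 = (-6 + r)*(1/7) = -6/7 + r/7)
(12 - 11*(-8)) + (148 - 222/35)*u(l(1/(-3 + 2))) = (12 - 11*(-8)) + (148 - 222/35)*(-6/7 + (6/(-3 + 2))/7) = (12 + 88) + (148 - 222/35)*(-6/7 + (6/(-1))/7) = 100 + (148 - 1*222/35)*(-6/7 + (6*(-1))/7) = 100 + (148 - 222/35)*(-6/7 + (1/7)*(-6)) = 100 + 4958*(-6/7 - 6/7)/35 = 100 + (4958/35)*(-12/7) = 100 - 59496/245 = -34996/245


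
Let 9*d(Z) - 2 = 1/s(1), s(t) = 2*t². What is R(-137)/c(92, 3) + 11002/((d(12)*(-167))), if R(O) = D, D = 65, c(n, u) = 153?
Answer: -30245233/127755 ≈ -236.74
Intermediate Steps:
d(Z) = 5/18 (d(Z) = 2/9 + 1/(9*((2*1²))) = 2/9 + 1/(9*((2*1))) = 2/9 + (⅑)/2 = 2/9 + (⅑)*(½) = 2/9 + 1/18 = 5/18)
R(O) = 65
R(-137)/c(92, 3) + 11002/((d(12)*(-167))) = 65/153 + 11002/(((5/18)*(-167))) = 65*(1/153) + 11002/(-835/18) = 65/153 + 11002*(-18/835) = 65/153 - 198036/835 = -30245233/127755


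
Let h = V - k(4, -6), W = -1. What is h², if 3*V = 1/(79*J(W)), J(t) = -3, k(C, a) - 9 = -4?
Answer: 12645136/505521 ≈ 25.014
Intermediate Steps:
k(C, a) = 5 (k(C, a) = 9 - 4 = 5)
V = -1/711 (V = (1/(79*(-3)))/3 = ((1/79)*(-⅓))/3 = (⅓)*(-1/237) = -1/711 ≈ -0.0014065)
h = -3556/711 (h = -1/711 - 1*5 = -1/711 - 5 = -3556/711 ≈ -5.0014)
h² = (-3556/711)² = 12645136/505521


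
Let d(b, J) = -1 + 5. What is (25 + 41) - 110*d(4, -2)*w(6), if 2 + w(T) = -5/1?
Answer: 3146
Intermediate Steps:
d(b, J) = 4
w(T) = -7 (w(T) = -2 - 5/1 = -2 - 5*1 = -2 - 5 = -7)
(25 + 41) - 110*d(4, -2)*w(6) = (25 + 41) - 440*(-7) = 66 - 110*(-28) = 66 + 3080 = 3146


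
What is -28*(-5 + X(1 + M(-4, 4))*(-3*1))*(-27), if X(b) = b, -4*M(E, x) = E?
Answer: -8316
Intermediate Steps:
M(E, x) = -E/4
-28*(-5 + X(1 + M(-4, 4))*(-3*1))*(-27) = -28*(-5 + (1 - 1/4*(-4))*(-3*1))*(-27) = -28*(-5 + (1 + 1)*(-3))*(-27) = -28*(-5 + 2*(-3))*(-27) = -28*(-5 - 6)*(-27) = -28*(-11)*(-27) = 308*(-27) = -8316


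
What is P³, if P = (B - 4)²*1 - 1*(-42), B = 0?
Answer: 195112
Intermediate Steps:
P = 58 (P = (0 - 4)²*1 - 1*(-42) = (-4)²*1 + 42 = 16*1 + 42 = 16 + 42 = 58)
P³ = 58³ = 195112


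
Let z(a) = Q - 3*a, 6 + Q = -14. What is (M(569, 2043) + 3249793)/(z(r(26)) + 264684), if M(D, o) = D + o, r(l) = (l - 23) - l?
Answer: 3252405/264733 ≈ 12.286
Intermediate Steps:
Q = -20 (Q = -6 - 14 = -20)
r(l) = -23 (r(l) = (-23 + l) - l = -23)
z(a) = -20 - 3*a
(M(569, 2043) + 3249793)/(z(r(26)) + 264684) = ((569 + 2043) + 3249793)/((-20 - 3*(-23)) + 264684) = (2612 + 3249793)/((-20 + 69) + 264684) = 3252405/(49 + 264684) = 3252405/264733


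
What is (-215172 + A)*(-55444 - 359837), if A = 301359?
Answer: -35791823547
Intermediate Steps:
(-215172 + A)*(-55444 - 359837) = (-215172 + 301359)*(-55444 - 359837) = 86187*(-415281) = -35791823547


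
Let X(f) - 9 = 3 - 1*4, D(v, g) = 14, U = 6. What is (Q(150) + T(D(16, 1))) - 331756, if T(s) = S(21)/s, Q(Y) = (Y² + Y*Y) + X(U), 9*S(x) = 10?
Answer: -18065119/63 ≈ -2.8675e+5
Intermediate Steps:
S(x) = 10/9 (S(x) = (⅑)*10 = 10/9)
X(f) = 8 (X(f) = 9 + (3 - 1*4) = 9 + (3 - 4) = 9 - 1 = 8)
Q(Y) = 8 + 2*Y² (Q(Y) = (Y² + Y*Y) + 8 = (Y² + Y²) + 8 = 2*Y² + 8 = 8 + 2*Y²)
T(s) = 10/(9*s)
(Q(150) + T(D(16, 1))) - 331756 = ((8 + 2*150²) + (10/9)/14) - 331756 = ((8 + 2*22500) + (10/9)*(1/14)) - 331756 = ((8 + 45000) + 5/63) - 331756 = (45008 + 5/63) - 331756 = 2835509/63 - 331756 = -18065119/63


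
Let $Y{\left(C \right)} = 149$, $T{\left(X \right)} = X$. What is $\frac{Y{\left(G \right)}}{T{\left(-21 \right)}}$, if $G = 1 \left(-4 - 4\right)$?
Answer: $- \frac{149}{21} \approx -7.0952$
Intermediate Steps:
$G = -8$ ($G = 1 \left(-8\right) = -8$)
$\frac{Y{\left(G \right)}}{T{\left(-21 \right)}} = \frac{149}{-21} = 149 \left(- \frac{1}{21}\right) = - \frac{149}{21}$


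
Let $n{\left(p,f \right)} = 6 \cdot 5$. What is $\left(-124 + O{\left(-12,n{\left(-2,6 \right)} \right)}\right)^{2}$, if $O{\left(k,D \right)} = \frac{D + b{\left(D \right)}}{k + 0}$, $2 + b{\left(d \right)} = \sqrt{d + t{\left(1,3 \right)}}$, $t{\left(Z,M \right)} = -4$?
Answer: $\frac{\left(1516 + \sqrt{26}\right)^{2}}{144} \approx 16068.0$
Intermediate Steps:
$n{\left(p,f \right)} = 30$
$b{\left(d \right)} = -2 + \sqrt{-4 + d}$ ($b{\left(d \right)} = -2 + \sqrt{d - 4} = -2 + \sqrt{-4 + d}$)
$O{\left(k,D \right)} = \frac{-2 + D + \sqrt{-4 + D}}{k}$ ($O{\left(k,D \right)} = \frac{D + \left(-2 + \sqrt{-4 + D}\right)}{k + 0} = \frac{-2 + D + \sqrt{-4 + D}}{k}$)
$\left(-124 + O{\left(-12,n{\left(-2,6 \right)} \right)}\right)^{2} = \left(-124 + \frac{-2 + 30 + \sqrt{-4 + 30}}{-12}\right)^{2} = \left(-124 - \frac{-2 + 30 + \sqrt{26}}{12}\right)^{2} = \left(-124 - \frac{28 + \sqrt{26}}{12}\right)^{2} = \left(-124 - \left(\frac{7}{3} + \frac{\sqrt{26}}{12}\right)\right)^{2} = \left(- \frac{379}{3} - \frac{\sqrt{26}}{12}\right)^{2}$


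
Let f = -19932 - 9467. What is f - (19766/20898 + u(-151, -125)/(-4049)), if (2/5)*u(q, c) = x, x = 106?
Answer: -1243850168681/42308001 ≈ -29400.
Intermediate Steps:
u(q, c) = 265 (u(q, c) = (5/2)*106 = 265)
f = -29399
f - (19766/20898 + u(-151, -125)/(-4049)) = -29399 - (19766/20898 + 265/(-4049)) = -29399 - (19766*(1/20898) + 265*(-1/4049)) = -29399 - (9883/10449 - 265/4049) = -29399 - 1*37247282/42308001 = -29399 - 37247282/42308001 = -1243850168681/42308001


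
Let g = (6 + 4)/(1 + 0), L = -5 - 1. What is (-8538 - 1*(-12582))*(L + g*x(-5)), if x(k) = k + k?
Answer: -428664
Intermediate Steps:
L = -6
x(k) = 2*k
g = 10 (g = 10/1 = 10*1 = 10)
(-8538 - 1*(-12582))*(L + g*x(-5)) = (-8538 - 1*(-12582))*(-6 + 10*(2*(-5))) = (-8538 + 12582)*(-6 + 10*(-10)) = 4044*(-6 - 100) = 4044*(-106) = -428664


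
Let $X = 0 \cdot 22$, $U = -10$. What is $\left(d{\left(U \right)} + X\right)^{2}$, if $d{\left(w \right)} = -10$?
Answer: $100$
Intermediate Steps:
$X = 0$
$\left(d{\left(U \right)} + X\right)^{2} = \left(-10 + 0\right)^{2} = \left(-10\right)^{2} = 100$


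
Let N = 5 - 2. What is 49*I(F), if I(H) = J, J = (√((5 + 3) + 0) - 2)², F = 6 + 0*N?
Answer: 588 - 392*√2 ≈ 33.628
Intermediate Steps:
N = 3
F = 6 (F = 6 + 0*3 = 6 + 0 = 6)
J = (-2 + 2*√2)² (J = (√(8 + 0) - 2)² = (√8 - 2)² = (2*√2 - 2)² = (-2 + 2*√2)² ≈ 0.68629)
I(H) = 12 - 8*√2
49*I(F) = 49*(12 - 8*√2) = 588 - 392*√2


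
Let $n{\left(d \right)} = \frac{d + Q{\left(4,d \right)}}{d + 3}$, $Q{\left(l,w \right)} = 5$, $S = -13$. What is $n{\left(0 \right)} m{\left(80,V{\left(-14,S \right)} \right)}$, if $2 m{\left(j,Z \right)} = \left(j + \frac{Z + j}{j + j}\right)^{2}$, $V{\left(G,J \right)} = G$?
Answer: $\frac{41383489}{7680} \approx 5388.5$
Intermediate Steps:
$n{\left(d \right)} = \frac{5 + d}{3 + d}$ ($n{\left(d \right)} = \frac{d + 5}{d + 3} = \frac{5 + d}{3 + d}$)
$m{\left(j,Z \right)} = \frac{\left(j + \frac{Z + j}{2 j}\right)^{2}}{2}$ ($m{\left(j,Z \right)} = \frac{\left(j + \frac{Z + j}{j + j}\right)^{2}}{2} = \frac{\left(j + \frac{Z + j}{2 j}\right)^{2}}{2}$)
$n{\left(0 \right)} m{\left(80,V{\left(-14,S \right)} \right)} = \frac{5 + 0}{3 + 0} \frac{\left(-14 + 80 + 2 \cdot 80^{2}\right)^{2}}{8 \cdot 6400} = \frac{1}{3} \cdot 5 \cdot \frac{1}{8} \cdot \frac{1}{6400} \left(-14 + 80 + 2 \cdot 6400\right)^{2} = \frac{1}{3} \cdot 5 \cdot \frac{1}{8} \cdot \frac{1}{6400} \left(-14 + 80 + 12800\right)^{2} = \frac{5 \cdot \frac{1}{8} \cdot \frac{1}{6400} \cdot 12866^{2}}{3} = \frac{5 \cdot \frac{1}{8} \cdot \frac{1}{6400} \cdot 165533956}{3} = \frac{5}{3} \cdot \frac{41383489}{12800} = \frac{41383489}{7680}$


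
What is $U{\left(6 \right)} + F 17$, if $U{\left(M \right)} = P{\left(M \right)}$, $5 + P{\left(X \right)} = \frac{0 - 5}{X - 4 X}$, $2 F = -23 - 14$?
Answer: $- \frac{2873}{9} \approx -319.22$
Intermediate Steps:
$F = - \frac{37}{2}$ ($F = \frac{-23 - 14}{2} = \frac{1}{2} \left(-37\right) = - \frac{37}{2} \approx -18.5$)
$P{\left(X \right)} = -5 + \frac{5}{3 X}$ ($P{\left(X \right)} = -5 + \frac{0 - 5}{X - 4 X} = -5 - \frac{5}{\left(-3\right) X} = -5 - 5 \left(- \frac{1}{3 X}\right) = -5 + \frac{5}{3 X}$)
$U{\left(M \right)} = -5 + \frac{5}{3 M}$
$U{\left(6 \right)} + F 17 = \left(-5 + \frac{5}{3 \cdot 6}\right) - \frac{629}{2} = \left(-5 + \frac{5}{3} \cdot \frac{1}{6}\right) - \frac{629}{2} = \left(-5 + \frac{5}{18}\right) - \frac{629}{2} = - \frac{85}{18} - \frac{629}{2} = - \frac{2873}{9}$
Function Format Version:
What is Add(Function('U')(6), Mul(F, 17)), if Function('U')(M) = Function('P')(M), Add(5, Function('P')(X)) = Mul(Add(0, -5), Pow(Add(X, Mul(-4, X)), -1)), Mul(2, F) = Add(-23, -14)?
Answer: Rational(-2873, 9) ≈ -319.22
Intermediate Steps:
F = Rational(-37, 2) (F = Mul(Rational(1, 2), Add(-23, -14)) = Mul(Rational(1, 2), -37) = Rational(-37, 2) ≈ -18.500)
Function('P')(X) = Add(-5, Mul(Rational(5, 3), Pow(X, -1))) (Function('P')(X) = Add(-5, Mul(Add(0, -5), Pow(Add(X, Mul(-4, X)), -1))) = Add(-5, Mul(-5, Pow(Mul(-3, X), -1))) = Add(-5, Mul(-5, Mul(Rational(-1, 3), Pow(X, -1)))) = Add(-5, Mul(Rational(5, 3), Pow(X, -1))))
Function('U')(M) = Add(-5, Mul(Rational(5, 3), Pow(M, -1)))
Add(Function('U')(6), Mul(F, 17)) = Add(Add(-5, Mul(Rational(5, 3), Pow(6, -1))), Mul(Rational(-37, 2), 17)) = Add(Add(-5, Mul(Rational(5, 3), Rational(1, 6))), Rational(-629, 2)) = Add(Add(-5, Rational(5, 18)), Rational(-629, 2)) = Add(Rational(-85, 18), Rational(-629, 2)) = Rational(-2873, 9)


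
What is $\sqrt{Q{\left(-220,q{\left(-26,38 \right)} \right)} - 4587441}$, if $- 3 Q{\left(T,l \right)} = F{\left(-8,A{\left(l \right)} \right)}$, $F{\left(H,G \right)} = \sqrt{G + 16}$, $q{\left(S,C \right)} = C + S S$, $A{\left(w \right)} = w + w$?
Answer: $\frac{i \sqrt{41287083}}{3} \approx 2141.8 i$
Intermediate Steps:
$A{\left(w \right)} = 2 w$
$q{\left(S,C \right)} = C + S^{2}$
$F{\left(H,G \right)} = \sqrt{16 + G}$
$Q{\left(T,l \right)} = - \frac{\sqrt{16 + 2 l}}{3}$
$\sqrt{Q{\left(-220,q{\left(-26,38 \right)} \right)} - 4587441} = \sqrt{- \frac{\sqrt{16 + 2 \left(38 + \left(-26\right)^{2}\right)}}{3} - 4587441} = \sqrt{- \frac{\sqrt{16 + 2 \left(38 + 676\right)}}{3} - 4587441} = \sqrt{- \frac{\sqrt{16 + 2 \cdot 714}}{3} - 4587441} = \sqrt{- \frac{\sqrt{16 + 1428}}{3} - 4587441} = \sqrt{- \frac{\sqrt{1444}}{3} - 4587441} = \sqrt{\left(- \frac{1}{3}\right) 38 - 4587441} = \sqrt{- \frac{38}{3} - 4587441} = \sqrt{- \frac{13762361}{3}} = \frac{i \sqrt{41287083}}{3}$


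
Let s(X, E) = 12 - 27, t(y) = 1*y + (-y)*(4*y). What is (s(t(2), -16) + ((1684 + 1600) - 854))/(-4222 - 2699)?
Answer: -805/2307 ≈ -0.34894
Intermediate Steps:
t(y) = y - 4*y²
s(X, E) = -15
(s(t(2), -16) + ((1684 + 1600) - 854))/(-4222 - 2699) = (-15 + ((1684 + 1600) - 854))/(-4222 - 2699) = (-15 + (3284 - 854))/(-6921) = (-15 + 2430)*(-1/6921) = 2415*(-1/6921) = -805/2307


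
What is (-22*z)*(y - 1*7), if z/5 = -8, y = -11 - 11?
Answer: -25520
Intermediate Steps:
y = -22
z = -40 (z = 5*(-8) = -40)
(-22*z)*(y - 1*7) = (-22*(-40))*(-22 - 1*7) = 880*(-22 - 7) = 880*(-29) = -25520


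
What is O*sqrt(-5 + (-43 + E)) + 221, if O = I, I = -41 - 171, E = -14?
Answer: 221 - 212*I*sqrt(62) ≈ 221.0 - 1669.3*I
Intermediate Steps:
I = -212
O = -212
O*sqrt(-5 + (-43 + E)) + 221 = -212*sqrt(-5 + (-43 - 14)) + 221 = -212*sqrt(-5 - 57) + 221 = -212*I*sqrt(62) + 221 = 221 - 212*I*sqrt(62)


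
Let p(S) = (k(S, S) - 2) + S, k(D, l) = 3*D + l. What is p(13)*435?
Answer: 27405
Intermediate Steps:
k(D, l) = l + 3*D
p(S) = -2 + 5*S (p(S) = ((S + 3*S) - 2) + S = (4*S - 2) + S = (-2 + 4*S) + S = -2 + 5*S)
p(13)*435 = (-2 + 5*13)*435 = (-2 + 65)*435 = 63*435 = 27405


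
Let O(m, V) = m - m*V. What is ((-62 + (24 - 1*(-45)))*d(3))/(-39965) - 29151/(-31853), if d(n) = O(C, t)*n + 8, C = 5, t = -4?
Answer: 1146513122/1273005145 ≈ 0.90063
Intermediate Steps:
O(m, V) = m - V*m
d(n) = 8 + 25*n (d(n) = (5*(1 - 1*(-4)))*n + 8 = (5*(1 + 4))*n + 8 = (5*5)*n + 8 = 25*n + 8 = 8 + 25*n)
((-62 + (24 - 1*(-45)))*d(3))/(-39965) - 29151/(-31853) = ((-62 + (24 - 1*(-45)))*(8 + 25*3))/(-39965) - 29151/(-31853) = ((-62 + (24 + 45))*(8 + 75))*(-1/39965) - 29151*(-1/31853) = ((-62 + 69)*83)*(-1/39965) + 29151/31853 = (7*83)*(-1/39965) + 29151/31853 = 581*(-1/39965) + 29151/31853 = -581/39965 + 29151/31853 = 1146513122/1273005145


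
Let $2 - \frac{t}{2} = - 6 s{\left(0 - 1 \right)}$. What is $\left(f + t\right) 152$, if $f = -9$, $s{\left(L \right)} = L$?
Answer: $-2584$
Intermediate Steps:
$t = -8$ ($t = 4 - 2 \left(- 6 \left(0 - 1\right)\right) = 4 - 2 \left(\left(-6\right) \left(-1\right)\right) = 4 - 12 = -8$)
$\left(f + t\right) 152 = \left(-9 - 8\right) 152 = \left(-17\right) 152 = -2584$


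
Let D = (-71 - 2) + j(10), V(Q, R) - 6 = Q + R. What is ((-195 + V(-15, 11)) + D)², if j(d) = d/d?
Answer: 70225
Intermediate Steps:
j(d) = 1
V(Q, R) = 6 + Q + R (V(Q, R) = 6 + (Q + R) = 6 + Q + R)
D = -72 (D = (-71 - 2) + 1 = -73 + 1 = -72)
((-195 + V(-15, 11)) + D)² = ((-195 + (6 - 15 + 11)) - 72)² = ((-195 + 2) - 72)² = (-193 - 72)² = (-265)² = 70225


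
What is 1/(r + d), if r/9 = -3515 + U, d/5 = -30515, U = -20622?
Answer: -1/369808 ≈ -2.7041e-6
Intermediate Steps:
d = -152575 (d = 5*(-30515) = -152575)
r = -217233 (r = 9*(-3515 - 20622) = 9*(-24137) = -217233)
1/(r + d) = 1/(-217233 - 152575) = 1/(-369808) = -1/369808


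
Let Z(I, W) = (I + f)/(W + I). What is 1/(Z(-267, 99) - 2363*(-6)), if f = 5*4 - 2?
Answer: 56/794051 ≈ 7.0524e-5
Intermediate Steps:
f = 18 (f = 20 - 2 = 18)
Z(I, W) = (18 + I)/(I + W) (Z(I, W) = (I + 18)/(W + I) = (18 + I)/(I + W))
1/(Z(-267, 99) - 2363*(-6)) = 1/((18 - 267)/(-267 + 99) - 2363*(-6)) = 1/(-249/(-168) - 1*(-14178)) = 1/(-1/168*(-249) + 14178) = 1/(83/56 + 14178) = 1/(794051/56) = 56/794051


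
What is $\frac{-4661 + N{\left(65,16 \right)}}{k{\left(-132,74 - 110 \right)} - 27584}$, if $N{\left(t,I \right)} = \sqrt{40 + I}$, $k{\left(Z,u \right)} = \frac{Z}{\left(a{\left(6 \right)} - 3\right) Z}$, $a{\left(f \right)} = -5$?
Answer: $\frac{37288}{220673} - \frac{16 \sqrt{14}}{220673} \approx 0.1687$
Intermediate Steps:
$k{\left(Z,u \right)} = - \frac{1}{8}$ ($k{\left(Z,u \right)} = \frac{Z}{\left(-5 - 3\right) Z} = \frac{Z}{\left(-8\right) Z} = Z \left(- \frac{1}{8 Z}\right) = - \frac{1}{8}$)
$\frac{-4661 + N{\left(65,16 \right)}}{k{\left(-132,74 - 110 \right)} - 27584} = \frac{-4661 + \sqrt{40 + 16}}{- \frac{1}{8} - 27584} = \frac{-4661 + \sqrt{56}}{- \frac{220673}{8}} = \left(-4661 + 2 \sqrt{14}\right) \left(- \frac{8}{220673}\right) = \frac{37288}{220673} - \frac{16 \sqrt{14}}{220673}$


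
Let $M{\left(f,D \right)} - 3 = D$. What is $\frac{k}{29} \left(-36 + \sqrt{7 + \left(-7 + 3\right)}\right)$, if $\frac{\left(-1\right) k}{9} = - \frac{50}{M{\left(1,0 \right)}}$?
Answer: $- \frac{5400}{29} + \frac{150 \sqrt{3}}{29} \approx -177.25$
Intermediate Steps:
$M{\left(f,D \right)} = 3 + D$
$k = 150$ ($k = - 9 \left(- \frac{50}{3 + 0}\right) = - 9 \left(- \frac{50}{3}\right) = - 9 \left(\left(-50\right) \frac{1}{3}\right) = \left(-9\right) \left(- \frac{50}{3}\right) = 150$)
$\frac{k}{29} \left(-36 + \sqrt{7 + \left(-7 + 3\right)}\right) = \frac{150}{29} \left(-36 + \sqrt{7 + \left(-7 + 3\right)}\right) = 150 \cdot \frac{1}{29} \left(-36 + \sqrt{7 - 4}\right) = \frac{150 \left(-36 + \sqrt{3}\right)}{29} = - \frac{5400}{29} + \frac{150 \sqrt{3}}{29}$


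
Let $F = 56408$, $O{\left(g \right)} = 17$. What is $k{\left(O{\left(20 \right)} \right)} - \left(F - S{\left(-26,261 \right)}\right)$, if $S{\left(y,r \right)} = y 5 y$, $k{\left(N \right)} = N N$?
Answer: $-52739$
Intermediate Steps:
$k{\left(N \right)} = N^{2}$
$S{\left(y,r \right)} = 5 y^{2}$ ($S{\left(y,r \right)} = 5 y y = 5 y^{2}$)
$k{\left(O{\left(20 \right)} \right)} - \left(F - S{\left(-26,261 \right)}\right) = 17^{2} + \left(\left(-1\right) 56408 + 5 \left(-26\right)^{2}\right) = 289 + \left(-56408 + 5 \cdot 676\right) = 289 + \left(-56408 + 3380\right) = 289 - 53028 = -52739$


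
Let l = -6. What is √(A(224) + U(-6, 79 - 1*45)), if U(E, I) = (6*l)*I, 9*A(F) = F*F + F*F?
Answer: 2*√22334/3 ≈ 99.630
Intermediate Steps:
A(F) = 2*F²/9 (A(F) = (F*F + F*F)/9 = (F² + F²)/9 = (2*F²)/9 = 2*F²/9)
U(E, I) = -36*I (U(E, I) = (6*(-6))*I = -36*I)
√(A(224) + U(-6, 79 - 1*45)) = √((2/9)*224² - 36*(79 - 1*45)) = √((2/9)*50176 - 36*(79 - 45)) = √(100352/9 - 36*34) = √(100352/9 - 1224) = √(89336/9) = 2*√22334/3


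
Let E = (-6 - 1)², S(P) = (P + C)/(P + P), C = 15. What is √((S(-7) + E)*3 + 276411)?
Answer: √13551258/7 ≈ 525.89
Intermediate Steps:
S(P) = (15 + P)/(2*P) (S(P) = (P + 15)/(P + P) = (15 + P)/((2*P)) = (15 + P)*(1/(2*P)) = (15 + P)/(2*P))
E = 49 (E = (-7)² = 49)
√((S(-7) + E)*3 + 276411) = √(((½)*(15 - 7)/(-7) + 49)*3 + 276411) = √(((½)*(-⅐)*8 + 49)*3 + 276411) = √((-4/7 + 49)*3 + 276411) = √((339/7)*3 + 276411) = √(1017/7 + 276411) = √(1935894/7) = √13551258/7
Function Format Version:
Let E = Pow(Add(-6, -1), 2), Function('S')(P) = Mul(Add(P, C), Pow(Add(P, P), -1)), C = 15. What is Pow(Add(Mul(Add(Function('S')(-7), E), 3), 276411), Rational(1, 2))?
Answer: Mul(Rational(1, 7), Pow(13551258, Rational(1, 2))) ≈ 525.89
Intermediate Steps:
Function('S')(P) = Mul(Rational(1, 2), Pow(P, -1), Add(15, P)) (Function('S')(P) = Mul(Add(P, 15), Pow(Add(P, P), -1)) = Mul(Add(15, P), Pow(Mul(2, P), -1)) = Mul(Add(15, P), Mul(Rational(1, 2), Pow(P, -1))) = Mul(Rational(1, 2), Pow(P, -1), Add(15, P)))
E = 49 (E = Pow(-7, 2) = 49)
Pow(Add(Mul(Add(Function('S')(-7), E), 3), 276411), Rational(1, 2)) = Pow(Add(Mul(Add(Mul(Rational(1, 2), Pow(-7, -1), Add(15, -7)), 49), 3), 276411), Rational(1, 2)) = Pow(Add(Mul(Add(Mul(Rational(1, 2), Rational(-1, 7), 8), 49), 3), 276411), Rational(1, 2)) = Pow(Add(Mul(Add(Rational(-4, 7), 49), 3), 276411), Rational(1, 2)) = Pow(Add(Mul(Rational(339, 7), 3), 276411), Rational(1, 2)) = Pow(Add(Rational(1017, 7), 276411), Rational(1, 2)) = Pow(Rational(1935894, 7), Rational(1, 2)) = Mul(Rational(1, 7), Pow(13551258, Rational(1, 2)))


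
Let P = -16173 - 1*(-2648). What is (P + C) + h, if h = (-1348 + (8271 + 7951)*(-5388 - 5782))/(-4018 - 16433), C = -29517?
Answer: -699050854/20451 ≈ -34182.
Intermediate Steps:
P = -13525 (P = -16173 + 2648 = -13525)
h = 181201088/20451 (h = (-1348 + 16222*(-11170))/(-20451) = (-1348 - 181199740)*(-1/20451) = -181201088*(-1/20451) = 181201088/20451 ≈ 8860.3)
(P + C) + h = (-13525 - 29517) + 181201088/20451 = -43042 + 181201088/20451 = -699050854/20451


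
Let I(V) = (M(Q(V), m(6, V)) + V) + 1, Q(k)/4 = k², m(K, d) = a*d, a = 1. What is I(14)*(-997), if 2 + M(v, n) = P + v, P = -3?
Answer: -791618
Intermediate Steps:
m(K, d) = d (m(K, d) = 1*d = d)
Q(k) = 4*k²
M(v, n) = -5 + v (M(v, n) = -2 + (-3 + v) = -5 + v)
I(V) = -4 + V + 4*V² (I(V) = ((-5 + 4*V²) + V) + 1 = (-5 + V + 4*V²) + 1 = -4 + V + 4*V²)
I(14)*(-997) = (-4 + 14 + 4*14²)*(-997) = (-4 + 14 + 4*196)*(-997) = (-4 + 14 + 784)*(-997) = 794*(-997) = -791618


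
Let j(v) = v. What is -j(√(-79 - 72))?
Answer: -I*√151 ≈ -12.288*I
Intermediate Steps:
-j(√(-79 - 72)) = -√(-79 - 72) = -√(-151) = -I*√151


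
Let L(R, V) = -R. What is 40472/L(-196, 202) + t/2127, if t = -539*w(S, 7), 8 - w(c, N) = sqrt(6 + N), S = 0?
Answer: 21309698/104223 + 539*sqrt(13)/2127 ≈ 205.38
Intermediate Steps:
w(c, N) = 8 - sqrt(6 + N)
t = -4312 + 539*sqrt(13) (t = -539*(8 - sqrt(6 + 7)) = -539*(8 - sqrt(13)) = -4312 + 539*sqrt(13) ≈ -2368.6)
40472/L(-196, 202) + t/2127 = 40472/((-1*(-196))) + (-4312 + 539*sqrt(13))/2127 = 40472/196 + (-4312 + 539*sqrt(13))*(1/2127) = 40472*(1/196) + (-4312/2127 + 539*sqrt(13)/2127) = 10118/49 + (-4312/2127 + 539*sqrt(13)/2127) = 21309698/104223 + 539*sqrt(13)/2127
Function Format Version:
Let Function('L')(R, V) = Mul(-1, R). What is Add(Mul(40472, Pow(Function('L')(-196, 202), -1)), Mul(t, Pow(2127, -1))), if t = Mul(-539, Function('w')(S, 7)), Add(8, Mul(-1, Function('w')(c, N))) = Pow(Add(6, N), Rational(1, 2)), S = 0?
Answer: Add(Rational(21309698, 104223), Mul(Rational(539, 2127), Pow(13, Rational(1, 2)))) ≈ 205.38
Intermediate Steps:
Function('w')(c, N) = Add(8, Mul(-1, Pow(Add(6, N), Rational(1, 2))))
t = Add(-4312, Mul(539, Pow(13, Rational(1, 2)))) (t = Mul(-539, Add(8, Mul(-1, Pow(Add(6, 7), Rational(1, 2))))) = Mul(-539, Add(8, Mul(-1, Pow(13, Rational(1, 2))))) = Add(-4312, Mul(539, Pow(13, Rational(1, 2)))) ≈ -2368.6)
Add(Mul(40472, Pow(Function('L')(-196, 202), -1)), Mul(t, Pow(2127, -1))) = Add(Mul(40472, Pow(Mul(-1, -196), -1)), Mul(Add(-4312, Mul(539, Pow(13, Rational(1, 2)))), Pow(2127, -1))) = Add(Mul(40472, Pow(196, -1)), Mul(Add(-4312, Mul(539, Pow(13, Rational(1, 2)))), Rational(1, 2127))) = Add(Mul(40472, Rational(1, 196)), Add(Rational(-4312, 2127), Mul(Rational(539, 2127), Pow(13, Rational(1, 2))))) = Add(Rational(10118, 49), Add(Rational(-4312, 2127), Mul(Rational(539, 2127), Pow(13, Rational(1, 2))))) = Add(Rational(21309698, 104223), Mul(Rational(539, 2127), Pow(13, Rational(1, 2))))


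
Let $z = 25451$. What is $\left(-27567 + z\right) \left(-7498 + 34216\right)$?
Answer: $-56535288$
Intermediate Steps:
$\left(-27567 + z\right) \left(-7498 + 34216\right) = \left(-27567 + 25451\right) \left(-7498 + 34216\right) = \left(-2116\right) 26718 = -56535288$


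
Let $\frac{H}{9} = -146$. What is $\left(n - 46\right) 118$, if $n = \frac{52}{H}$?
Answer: $- \frac{3569264}{657} \approx -5432.7$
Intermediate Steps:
$H = -1314$ ($H = 9 \left(-146\right) = -1314$)
$n = - \frac{26}{657}$ ($n = \frac{52}{-1314} = 52 \left(- \frac{1}{1314}\right) = - \frac{26}{657} \approx -0.039574$)
$\left(n - 46\right) 118 = \left(- \frac{26}{657} - 46\right) 118 = \left(- \frac{30248}{657}\right) 118 = - \frac{3569264}{657}$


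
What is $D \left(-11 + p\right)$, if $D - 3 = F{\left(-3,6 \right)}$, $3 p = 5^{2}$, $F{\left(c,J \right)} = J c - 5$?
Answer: $\frac{160}{3} \approx 53.333$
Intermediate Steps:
$F{\left(c,J \right)} = -5 + J c$
$p = \frac{25}{3}$ ($p = \frac{5^{2}}{3} = \frac{1}{3} \cdot 25 = \frac{25}{3} \approx 8.3333$)
$D = -20$ ($D = 3 + \left(-5 + 6 \left(-3\right)\right) = 3 - 23 = -20$)
$D \left(-11 + p\right) = - 20 \left(-11 + \frac{25}{3}\right) = \left(-20\right) \left(- \frac{8}{3}\right) = \frac{160}{3}$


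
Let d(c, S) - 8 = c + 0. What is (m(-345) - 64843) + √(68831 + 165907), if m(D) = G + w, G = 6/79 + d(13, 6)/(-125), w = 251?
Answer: -637846909/9875 + 27*√322 ≈ -64108.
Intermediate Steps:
d(c, S) = 8 + c (d(c, S) = 8 + (c + 0) = 8 + c)
G = -909/9875 (G = 6/79 + (8 + 13)/(-125) = 6*(1/79) + 21*(-1/125) = 6/79 - 21/125 = -909/9875 ≈ -0.092051)
m(D) = 2477716/9875 (m(D) = -909/9875 + 251 = 2477716/9875)
(m(-345) - 64843) + √(68831 + 165907) = (2477716/9875 - 64843) + √(68831 + 165907) = -637846909/9875 + √234738 = -637846909/9875 + 27*√322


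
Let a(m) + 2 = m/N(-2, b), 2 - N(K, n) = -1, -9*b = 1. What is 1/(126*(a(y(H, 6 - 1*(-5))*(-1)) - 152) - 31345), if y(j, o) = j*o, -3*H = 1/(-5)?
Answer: -5/253899 ≈ -1.9693e-5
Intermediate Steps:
b = -1/9 (b = -1/9*1 = -1/9 ≈ -0.11111)
N(K, n) = 3 (N(K, n) = 2 - 1*(-1) = 2 + 1 = 3)
H = 1/15 (H = -1/3/(-5) = -1/3*(-1/5) = 1/15 ≈ 0.066667)
a(m) = -2 + m/3
1/(126*(a(y(H, 6 - 1*(-5))*(-1)) - 152) - 31345) = 1/(126*((-2 + (((6 - 1*(-5))/15)*(-1))/3) - 152) - 31345) = 1/(126*((-2 + (((6 + 5)/15)*(-1))/3) - 152) - 31345) = 1/(126*((-2 + (((1/15)*11)*(-1))/3) - 152) - 31345) = 1/(126*((-2 + ((11/15)*(-1))/3) - 152) - 31345) = 1/(126*((-2 + (1/3)*(-11/15)) - 152) - 31345) = 1/(126*((-2 - 11/45) - 152) - 31345) = 1/(126*(-101/45 - 152) - 31345) = 1/(126*(-6941/45) - 31345) = 1/(-97174/5 - 31345) = 1/(-253899/5) = -5/253899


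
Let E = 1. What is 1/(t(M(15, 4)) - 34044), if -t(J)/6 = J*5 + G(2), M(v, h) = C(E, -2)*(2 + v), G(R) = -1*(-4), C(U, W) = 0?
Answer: -1/34068 ≈ -2.9353e-5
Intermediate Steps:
G(R) = 4
M(v, h) = 0 (M(v, h) = 0*(2 + v) = 0)
t(J) = -24 - 30*J (t(J) = -6*(J*5 + 4) = -6*(5*J + 4) = -6*(4 + 5*J) = -24 - 30*J)
1/(t(M(15, 4)) - 34044) = 1/((-24 - 30*0) - 34044) = 1/((-24 + 0) - 34044) = 1/(-24 - 34044) = 1/(-34068) = -1/34068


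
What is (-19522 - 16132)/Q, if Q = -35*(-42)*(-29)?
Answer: 17827/21315 ≈ 0.83636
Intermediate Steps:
Q = -42630 (Q = 1470*(-29) = -42630)
(-19522 - 16132)/Q = (-19522 - 16132)/(-42630) = -35654*(-1/42630) = 17827/21315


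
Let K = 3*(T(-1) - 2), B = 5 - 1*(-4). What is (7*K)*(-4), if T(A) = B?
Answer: -588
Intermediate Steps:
B = 9 (B = 5 + 4 = 9)
T(A) = 9
K = 21 (K = 3*(9 - 2) = 3*7 = 21)
(7*K)*(-4) = (7*21)*(-4) = 147*(-4) = -588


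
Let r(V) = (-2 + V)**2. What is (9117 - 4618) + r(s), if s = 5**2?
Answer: 5028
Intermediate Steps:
s = 25
(9117 - 4618) + r(s) = (9117 - 4618) + (-2 + 25)**2 = 4499 + 23**2 = 4499 + 529 = 5028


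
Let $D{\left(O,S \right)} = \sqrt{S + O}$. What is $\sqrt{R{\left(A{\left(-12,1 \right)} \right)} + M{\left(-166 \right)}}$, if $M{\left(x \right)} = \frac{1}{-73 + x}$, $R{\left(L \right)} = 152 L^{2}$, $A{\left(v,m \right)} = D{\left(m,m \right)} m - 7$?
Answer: $\frac{\sqrt{442801753 - 121553488 \sqrt{2}}}{239} \approx 68.866$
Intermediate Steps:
$D{\left(O,S \right)} = \sqrt{O + S}$
$A{\left(v,m \right)} = -7 + \sqrt{2} m^{\frac{3}{2}}$ ($A{\left(v,m \right)} = \sqrt{m + m} m - 7 = \sqrt{2 m} m - 7 = \sqrt{2} \sqrt{m} m - 7 = \sqrt{2} m^{\frac{3}{2}} - 7 = -7 + \sqrt{2} m^{\frac{3}{2}}$)
$\sqrt{R{\left(A{\left(-12,1 \right)} \right)} + M{\left(-166 \right)}} = \sqrt{152 \left(-7 + \sqrt{2} \cdot 1^{\frac{3}{2}}\right)^{2} + \frac{1}{-73 - 166}} = \sqrt{152 \left(-7 + \sqrt{2} \cdot 1\right)^{2} + \frac{1}{-239}} = \sqrt{152 \left(-7 + \sqrt{2}\right)^{2} - \frac{1}{239}} = \sqrt{- \frac{1}{239} + 152 \left(-7 + \sqrt{2}\right)^{2}}$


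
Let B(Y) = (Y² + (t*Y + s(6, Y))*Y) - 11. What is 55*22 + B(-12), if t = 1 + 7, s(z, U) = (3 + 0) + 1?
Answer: 2447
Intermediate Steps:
s(z, U) = 4 (s(z, U) = 3 + 1 = 4)
t = 8
B(Y) = -11 + Y² + Y*(4 + 8*Y) (B(Y) = (Y² + (8*Y + 4)*Y) - 11 = (Y² + (4 + 8*Y)*Y) - 11 = (Y² + Y*(4 + 8*Y)) - 11 = -11 + Y² + Y*(4 + 8*Y))
55*22 + B(-12) = 55*22 + (-11 + 4*(-12) + 9*(-12)²) = 1210 + (-11 - 48 + 9*144) = 1210 + (-11 - 48 + 1296) = 1210 + 1237 = 2447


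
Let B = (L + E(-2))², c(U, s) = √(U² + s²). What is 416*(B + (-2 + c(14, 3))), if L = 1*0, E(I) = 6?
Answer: 14144 + 416*√205 ≈ 20100.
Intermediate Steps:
L = 0
B = 36 (B = (0 + 6)² = 6² = 36)
416*(B + (-2 + c(14, 3))) = 416*(36 + (-2 + √(14² + 3²))) = 416*(36 + (-2 + √(196 + 9))) = 416*(36 + (-2 + √205)) = 416*(34 + √205) = 14144 + 416*√205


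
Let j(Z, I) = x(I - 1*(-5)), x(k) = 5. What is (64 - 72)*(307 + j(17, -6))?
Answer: -2496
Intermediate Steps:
j(Z, I) = 5
(64 - 72)*(307 + j(17, -6)) = (64 - 72)*(307 + 5) = -8*312 = -2496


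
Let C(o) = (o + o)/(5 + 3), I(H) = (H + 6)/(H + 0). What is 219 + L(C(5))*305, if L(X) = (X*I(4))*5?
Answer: 39877/8 ≈ 4984.6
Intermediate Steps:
I(H) = (6 + H)/H
C(o) = o/4 (C(o) = (2*o)/8 = (2*o)*(⅛) = o/4)
L(X) = 25*X/2 (L(X) = (X*((6 + 4)/4))*5 = (X*((¼)*10))*5 = (X*(5/2))*5 = (5*X/2)*5 = 25*X/2)
219 + L(C(5))*305 = 219 + (25*((¼)*5)/2)*305 = 219 + ((25/2)*(5/4))*305 = 219 + (125/8)*305 = 219 + 38125/8 = 39877/8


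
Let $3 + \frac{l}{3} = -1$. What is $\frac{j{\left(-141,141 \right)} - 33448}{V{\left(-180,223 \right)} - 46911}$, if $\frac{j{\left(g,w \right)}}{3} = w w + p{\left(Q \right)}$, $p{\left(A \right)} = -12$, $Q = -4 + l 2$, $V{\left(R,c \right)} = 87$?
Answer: $- \frac{26159}{46824} \approx -0.55867$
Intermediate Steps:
$l = -12$ ($l = -9 + 3 \left(-1\right) = -9 - 3 = -12$)
$Q = -28$ ($Q = -4 - 24 = -28$)
$j{\left(g,w \right)} = -36 + 3 w^{2}$ ($j{\left(g,w \right)} = 3 \left(w w - 12\right) = 3 \left(w^{2} - 12\right) = 3 \left(-12 + w^{2}\right) = -36 + 3 w^{2}$)
$\frac{j{\left(-141,141 \right)} - 33448}{V{\left(-180,223 \right)} - 46911} = \frac{\left(-36 + 3 \cdot 141^{2}\right) - 33448}{87 - 46911} = \frac{\left(-36 + 3 \cdot 19881\right) - 33448}{-46824} = \left(\left(-36 + 59643\right) - 33448\right) \left(- \frac{1}{46824}\right) = \left(59607 - 33448\right) \left(- \frac{1}{46824}\right) = 26159 \left(- \frac{1}{46824}\right) = - \frac{26159}{46824}$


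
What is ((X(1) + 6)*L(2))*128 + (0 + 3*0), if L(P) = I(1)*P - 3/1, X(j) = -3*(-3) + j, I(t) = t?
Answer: -2048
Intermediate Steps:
X(j) = 9 + j
L(P) = -3 + P (L(P) = 1*P - 3/1 = P - 3*1 = P - 3 = -3 + P)
((X(1) + 6)*L(2))*128 + (0 + 3*0) = (((9 + 1) + 6)*(-3 + 2))*128 + (0 + 3*0) = ((10 + 6)*(-1))*128 + (0 + 0) = (16*(-1))*128 + 0 = -16*128 + 0 = -2048 + 0 = -2048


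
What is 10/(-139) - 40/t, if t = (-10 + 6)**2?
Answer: -715/278 ≈ -2.5719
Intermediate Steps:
t = 16 (t = (-4)**2 = 16)
10/(-139) - 40/t = 10/(-139) - 40/16 = 10*(-1/139) - 40*1/16 = -10/139 - 5/2 = -715/278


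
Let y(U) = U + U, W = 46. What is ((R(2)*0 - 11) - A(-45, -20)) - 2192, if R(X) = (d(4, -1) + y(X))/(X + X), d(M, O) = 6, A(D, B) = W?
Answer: -2249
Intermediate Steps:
y(U) = 2*U
A(D, B) = 46
R(X) = (6 + 2*X)/(2*X) (R(X) = (6 + 2*X)/(X + X) = (6 + 2*X)/((2*X)) = (6 + 2*X)*(1/(2*X)) = (6 + 2*X)/(2*X))
((R(2)*0 - 11) - A(-45, -20)) - 2192 = ((((3 + 2)/2)*0 - 11) - 1*46) - 2192 = ((((1/2)*5)*0 - 11) - 46) - 2192 = (((5/2)*0 - 11) - 46) - 2192 = ((0 - 11) - 46) - 2192 = (-11 - 46) - 2192 = -57 - 2192 = -2249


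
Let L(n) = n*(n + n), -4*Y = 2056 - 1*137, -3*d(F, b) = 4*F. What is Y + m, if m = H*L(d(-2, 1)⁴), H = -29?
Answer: -3904904671/26244 ≈ -1.4879e+5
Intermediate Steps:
d(F, b) = -4*F/3
Y = -1919/4 (Y = -(2056 - 1*137)/4 = -(2056 - 137)/4 = -¼*1919 = -1919/4 ≈ -479.75)
L(n) = 2*n² (L(n) = n*(2*n) = 2*n²)
m = -973078528/6561 (m = -58*((-4/3*(-2))⁴)² = -58*((8/3)⁴)² = -58*(4096/81)² = -58*16777216/6561 = -29*33554432/6561 = -973078528/6561 ≈ -1.4831e+5)
Y + m = -1919/4 - 973078528/6561 = -3904904671/26244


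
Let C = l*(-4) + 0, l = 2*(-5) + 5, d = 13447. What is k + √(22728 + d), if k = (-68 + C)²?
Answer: 2304 + 5*√1447 ≈ 2494.2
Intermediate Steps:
l = -5 (l = -10 + 5 = -5)
C = 20 (C = -5*(-4) + 0 = 20 + 0 = 20)
k = 2304 (k = (-68 + 20)² = (-48)² = 2304)
k + √(22728 + d) = 2304 + √(22728 + 13447) = 2304 + √36175 = 2304 + 5*√1447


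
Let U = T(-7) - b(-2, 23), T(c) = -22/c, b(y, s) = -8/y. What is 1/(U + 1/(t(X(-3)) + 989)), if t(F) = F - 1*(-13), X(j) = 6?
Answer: -1008/863 ≈ -1.1680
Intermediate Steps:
t(F) = 13 + F (t(F) = F + 13 = 13 + F)
U = -6/7 (U = -22/(-7) - (-8)/(-2) = -22*(-⅐) - (-8)*(-1)/2 = 22/7 - 1*4 = 22/7 - 4 = -6/7 ≈ -0.85714)
1/(U + 1/(t(X(-3)) + 989)) = 1/(-6/7 + 1/((13 + 6) + 989)) = 1/(-6/7 + 1/(19 + 989)) = 1/(-6/7 + 1/1008) = 1/(-863/1008) = -1008/863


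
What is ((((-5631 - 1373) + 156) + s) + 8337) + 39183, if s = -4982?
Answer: 35690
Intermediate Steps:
((((-5631 - 1373) + 156) + s) + 8337) + 39183 = ((((-5631 - 1373) + 156) - 4982) + 8337) + 39183 = (((-7004 + 156) - 4982) + 8337) + 39183 = ((-6848 - 4982) + 8337) + 39183 = (-11830 + 8337) + 39183 = -3493 + 39183 = 35690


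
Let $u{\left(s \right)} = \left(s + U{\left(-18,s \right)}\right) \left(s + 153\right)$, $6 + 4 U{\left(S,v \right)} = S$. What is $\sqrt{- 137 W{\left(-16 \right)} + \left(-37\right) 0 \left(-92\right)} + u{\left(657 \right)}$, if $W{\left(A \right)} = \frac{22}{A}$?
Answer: $527310 + \frac{\sqrt{3014}}{4} \approx 5.2732 \cdot 10^{5}$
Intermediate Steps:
$U{\left(S,v \right)} = - \frac{3}{2} + \frac{S}{4}$
$u{\left(s \right)} = \left(-6 + s\right) \left(153 + s\right)$ ($u{\left(s \right)} = \left(s + \left(- \frac{3}{2} + \frac{1}{4} \left(-18\right)\right)\right) \left(s + 153\right) = \left(s - 6\right) \left(153 + s\right) = \left(-6 + s\right) \left(153 + s\right)$)
$\sqrt{- 137 W{\left(-16 \right)} + \left(-37\right) 0 \left(-92\right)} + u{\left(657 \right)} = \sqrt{- 137 \frac{22}{-16} + \left(-37\right) 0 \left(-92\right)} + \left(-918 + 657^{2} + 147 \cdot 657\right) = \sqrt{- 137 \cdot 22 \left(- \frac{1}{16}\right) + 0 \left(-92\right)} + \left(-918 + 431649 + 96579\right) = \sqrt{\left(-137\right) \left(- \frac{11}{8}\right) + 0} + 527310 = \sqrt{\frac{1507}{8} + 0} + 527310 = \sqrt{\frac{1507}{8}} + 527310 = \frac{\sqrt{3014}}{4} + 527310 = 527310 + \frac{\sqrt{3014}}{4}$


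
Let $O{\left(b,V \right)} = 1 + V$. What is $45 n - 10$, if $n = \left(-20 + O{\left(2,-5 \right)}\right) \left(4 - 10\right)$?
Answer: $6470$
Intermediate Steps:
$n = 144$ ($n = \left(-20 + \left(1 - 5\right)\right) \left(4 - 10\right) = \left(-20 - 4\right) \left(-6\right) = \left(-24\right) \left(-6\right) = 144$)
$45 n - 10 = 45 \cdot 144 - 10 = 6480 - 10 = 6470$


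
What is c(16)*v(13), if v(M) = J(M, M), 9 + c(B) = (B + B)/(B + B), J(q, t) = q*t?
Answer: -1352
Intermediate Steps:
c(B) = -8 (c(B) = -9 + (B + B)/(B + B) = -9 + (2*B)/((2*B)) = -9 + (2*B)*(1/(2*B)) = -9 + 1 = -8)
v(M) = M² (v(M) = M*M = M²)
c(16)*v(13) = -8*13² = -8*169 = -1352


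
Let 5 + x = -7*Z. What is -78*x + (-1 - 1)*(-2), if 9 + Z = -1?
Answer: -5066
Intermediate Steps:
Z = -10 (Z = -9 - 1 = -10)
x = 65 (x = -5 - 7*(-10) = -5 + 70 = 65)
-78*x + (-1 - 1)*(-2) = -78*65 + (-1 - 1)*(-2) = -5070 - 2*(-2) = -5070 + 4 = -5066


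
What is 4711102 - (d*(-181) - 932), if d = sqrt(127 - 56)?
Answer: 4712034 + 181*sqrt(71) ≈ 4.7136e+6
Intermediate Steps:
d = sqrt(71) ≈ 8.4261
4711102 - (d*(-181) - 932) = 4711102 - (sqrt(71)*(-181) - 932) = 4711102 - (-181*sqrt(71) - 932) = 4711102 - (-932 - 181*sqrt(71)) = 4711102 + (932 + 181*sqrt(71)) = 4712034 + 181*sqrt(71)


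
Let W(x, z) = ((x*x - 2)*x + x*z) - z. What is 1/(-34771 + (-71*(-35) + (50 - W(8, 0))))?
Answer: -1/32732 ≈ -3.0551e-5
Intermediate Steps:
W(x, z) = -z + x*z + x*(-2 + x²) (W(x, z) = ((x² - 2)*x + x*z) - z = ((-2 + x²)*x + x*z) - z = (x*(-2 + x²) + x*z) - z = (x*z + x*(-2 + x²)) - z = -z + x*z + x*(-2 + x²))
1/(-34771 + (-71*(-35) + (50 - W(8, 0)))) = 1/(-34771 + (-71*(-35) + (50 - (8³ - 1*0 - 2*8 + 8*0)))) = 1/(-34771 + (2485 + (50 - (512 + 0 - 16 + 0)))) = 1/(-34771 + (2485 + (50 - 1*496))) = 1/(-34771 + (2485 + (50 - 496))) = 1/(-34771 + (2485 - 446)) = 1/(-34771 + 2039) = 1/(-32732) = -1/32732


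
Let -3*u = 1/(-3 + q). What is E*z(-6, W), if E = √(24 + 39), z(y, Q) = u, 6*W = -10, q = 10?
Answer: -√7/7 ≈ -0.37796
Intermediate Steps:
W = -5/3 (W = (⅙)*(-10) = -5/3 ≈ -1.6667)
u = -1/21 (u = -1/(3*(-3 + 10)) = -⅓/7 = -⅓*⅐ = -1/21 ≈ -0.047619)
z(y, Q) = -1/21
E = 3*√7 (E = √63 = 3*√7 ≈ 7.9373)
E*z(-6, W) = (3*√7)*(-1/21) = -√7/7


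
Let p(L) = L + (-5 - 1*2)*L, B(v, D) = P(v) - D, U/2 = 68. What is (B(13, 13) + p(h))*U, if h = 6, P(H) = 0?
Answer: -6664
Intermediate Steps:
U = 136 (U = 2*68 = 136)
B(v, D) = -D (B(v, D) = 0 - D = -D)
p(L) = -6*L (p(L) = L + (-5 - 2)*L = L - 7*L = -6*L)
(B(13, 13) + p(h))*U = (-1*13 - 6*6)*136 = (-13 - 36)*136 = -49*136 = -6664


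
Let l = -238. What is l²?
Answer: 56644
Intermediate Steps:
l² = (-238)² = 56644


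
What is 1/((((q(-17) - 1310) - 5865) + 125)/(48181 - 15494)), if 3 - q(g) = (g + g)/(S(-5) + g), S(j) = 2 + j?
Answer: -326870/70487 ≈ -4.6373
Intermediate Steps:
q(g) = 3 - 2*g/(-3 + g) (q(g) = 3 - (g + g)/((2 - 5) + g) = 3 - 2*g/(-3 + g))
1/((((q(-17) - 1310) - 5865) + 125)/(48181 - 15494)) = 1/(((((-9 - 17)/(-3 - 17) - 1310) - 5865) + 125)/(48181 - 15494)) = 1/((((-26/(-20) - 1310) - 5865) + 125)/32687) = 1/((((-1/20*(-26) - 1310) - 5865) + 125)*(1/32687)) = 1/((((13/10 - 1310) - 5865) + 125)*(1/32687)) = 1/(((-13087/10 - 5865) + 125)*(1/32687)) = 1/((-71737/10 + 125)*(1/32687)) = 1/(-70487/10*1/32687) = 1/(-70487/326870) = -326870/70487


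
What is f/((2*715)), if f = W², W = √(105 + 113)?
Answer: 109/715 ≈ 0.15245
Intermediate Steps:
W = √218 ≈ 14.765
f = 218 (f = (√218)² = 218)
f/((2*715)) = 218/((2*715)) = 218/1430 = 218*(1/1430) = 109/715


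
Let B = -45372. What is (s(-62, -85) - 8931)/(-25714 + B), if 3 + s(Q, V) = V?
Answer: 9019/71086 ≈ 0.12687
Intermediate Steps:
s(Q, V) = -3 + V
(s(-62, -85) - 8931)/(-25714 + B) = ((-3 - 85) - 8931)/(-25714 - 45372) = (-88 - 8931)/(-71086) = -9019*(-1/71086) = 9019/71086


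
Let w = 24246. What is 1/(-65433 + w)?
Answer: -1/41187 ≈ -2.4279e-5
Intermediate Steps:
1/(-65433 + w) = 1/(-65433 + 24246) = 1/(-41187) = -1/41187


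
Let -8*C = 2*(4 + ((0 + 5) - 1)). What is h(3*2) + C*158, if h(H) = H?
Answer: -310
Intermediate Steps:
C = -2 (C = -(4 + ((0 + 5) - 1))/4 = -(4 + (5 - 1))/4 = -(4 + 4)/4 = -8/4 = -⅛*16 = -2)
h(3*2) + C*158 = 3*2 - 2*158 = 6 - 316 = -310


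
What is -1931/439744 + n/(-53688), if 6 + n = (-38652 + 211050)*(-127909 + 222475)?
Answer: -298714242237519/983707328 ≈ -3.0366e+5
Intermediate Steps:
n = 16302989262 (n = -6 + (-38652 + 211050)*(-127909 + 222475) = -6 + 172398*94566 = -6 + 16302989268 = 16302989262)
-1931/439744 + n/(-53688) = -1931/439744 + 16302989262/(-53688) = -1931*1/439744 + 16302989262*(-1/53688) = -1931/439744 - 2717164877/8948 = -298714242237519/983707328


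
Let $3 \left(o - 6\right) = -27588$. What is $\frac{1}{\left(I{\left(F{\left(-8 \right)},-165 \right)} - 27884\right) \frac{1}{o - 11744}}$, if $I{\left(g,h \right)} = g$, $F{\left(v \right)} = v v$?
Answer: $\frac{10467}{13910} \approx 0.75248$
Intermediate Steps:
$o = -9190$ ($o = 6 + \frac{1}{3} \left(-27588\right) = 6 - 9196 = -9190$)
$F{\left(v \right)} = v^{2}$
$\frac{1}{\left(I{\left(F{\left(-8 \right)},-165 \right)} - 27884\right) \frac{1}{o - 11744}} = \frac{1}{\left(\left(-8\right)^{2} - 27884\right) \frac{1}{-9190 - 11744}} = \frac{1}{\left(64 - 27884\right) \frac{1}{-20934}} = \frac{1}{\left(-27820\right) \left(- \frac{1}{20934}\right)} = \frac{1}{\frac{13910}{10467}} = \frac{10467}{13910}$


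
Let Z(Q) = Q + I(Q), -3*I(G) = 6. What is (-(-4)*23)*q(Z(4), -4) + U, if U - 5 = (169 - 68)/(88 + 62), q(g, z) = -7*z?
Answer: 387251/150 ≈ 2581.7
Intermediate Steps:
I(G) = -2 (I(G) = -⅓*6 = -2)
Z(Q) = -2 + Q (Z(Q) = Q - 2 = -2 + Q)
U = 851/150 (U = 5 + (169 - 68)/(88 + 62) = 5 + 101/150 = 851/150 ≈ 5.6733)
(-(-4)*23)*q(Z(4), -4) + U = (-(-4)*23)*(-7*(-4)) + 851/150 = -1*(-92)*28 + 851/150 = 92*28 + 851/150 = 2576 + 851/150 = 387251/150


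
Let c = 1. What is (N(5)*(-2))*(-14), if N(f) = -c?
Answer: -28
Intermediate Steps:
N(f) = -1 (N(f) = -1*1 = -1)
(N(5)*(-2))*(-14) = -1*(-2)*(-14) = 2*(-14) = -28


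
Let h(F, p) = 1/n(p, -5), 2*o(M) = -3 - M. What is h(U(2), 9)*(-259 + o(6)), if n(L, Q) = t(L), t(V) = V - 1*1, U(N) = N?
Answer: -527/16 ≈ -32.938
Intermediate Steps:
o(M) = -3/2 - M/2 (o(M) = (-3 - M)/2 = -3/2 - M/2)
t(V) = -1 + V (t(V) = V - 1 = -1 + V)
n(L, Q) = -1 + L
h(F, p) = 1/(-1 + p)
h(U(2), 9)*(-259 + o(6)) = (-259 + (-3/2 - ½*6))/(-1 + 9) = (-259 + (-3/2 - 3))/8 = (-259 - 9/2)/8 = (⅛)*(-527/2) = -527/16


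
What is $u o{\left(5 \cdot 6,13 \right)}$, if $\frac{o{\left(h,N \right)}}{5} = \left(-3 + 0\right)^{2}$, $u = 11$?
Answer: $495$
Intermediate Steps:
$o{\left(h,N \right)} = 45$ ($o{\left(h,N \right)} = 5 \left(-3 + 0\right)^{2} = 5 \left(-3\right)^{2} = 5 \cdot 9 = 45$)
$u o{\left(5 \cdot 6,13 \right)} = 11 \cdot 45 = 495$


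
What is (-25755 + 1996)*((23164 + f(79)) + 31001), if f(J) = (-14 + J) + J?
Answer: -1290327531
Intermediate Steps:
f(J) = -14 + 2*J
(-25755 + 1996)*((23164 + f(79)) + 31001) = (-25755 + 1996)*((23164 + (-14 + 2*79)) + 31001) = -23759*((23164 + (-14 + 158)) + 31001) = -23759*((23164 + 144) + 31001) = -23759*(23308 + 31001) = -23759*54309 = -1290327531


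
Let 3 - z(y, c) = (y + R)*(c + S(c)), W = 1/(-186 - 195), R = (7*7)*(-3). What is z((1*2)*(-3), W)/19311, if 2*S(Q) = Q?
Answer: 203/1634998 ≈ 0.00012416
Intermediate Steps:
S(Q) = Q/2
R = -147 (R = 49*(-3) = -147)
W = -1/381 (W = 1/(-381) = -1/381 ≈ -0.0026247)
z(y, c) = 3 - 3*c*(-147 + y)/2 (z(y, c) = 3 - (y - 147)*(c + c/2) = 3 - (-147 + y)*3*c/2 = 3 - 3*c*(-147 + y)/2)
z((1*2)*(-3), W)/19311 = (3 + (441/2)*(-1/381) - 3/2*(-1/381)*(1*2)*(-3))/19311 = (3 - 147/254 - 3/2*(-1/381)*2*(-3))*(1/19311) = (3 - 147/254 - 3/2*(-1/381)*(-6))*(1/19311) = (3 - 147/254 - 3/127)*(1/19311) = (609/254)*(1/19311) = 203/1634998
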